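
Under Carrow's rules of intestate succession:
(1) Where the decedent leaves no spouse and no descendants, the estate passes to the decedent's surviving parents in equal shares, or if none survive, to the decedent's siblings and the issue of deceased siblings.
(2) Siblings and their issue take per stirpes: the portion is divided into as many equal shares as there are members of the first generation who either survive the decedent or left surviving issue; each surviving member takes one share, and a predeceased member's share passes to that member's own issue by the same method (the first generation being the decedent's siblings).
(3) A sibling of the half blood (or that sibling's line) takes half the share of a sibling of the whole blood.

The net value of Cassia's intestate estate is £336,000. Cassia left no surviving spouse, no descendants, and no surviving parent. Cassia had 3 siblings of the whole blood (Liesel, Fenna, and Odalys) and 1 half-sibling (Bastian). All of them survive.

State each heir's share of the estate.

Liesel: £96,000; Fenna: £96,000; Bastian: £48,000; Odalys: £96,000

The entire £336,000 passes to the siblings and their issue.
Counting each half-blood sibling's line as half a unit, there are 7/2 units in £336,000, so one unit is £96,000. Whole-blood lines (Liesel, Fenna, and Odalys) take £96,000 each; half-blood lines (Bastian) take £48,000 each.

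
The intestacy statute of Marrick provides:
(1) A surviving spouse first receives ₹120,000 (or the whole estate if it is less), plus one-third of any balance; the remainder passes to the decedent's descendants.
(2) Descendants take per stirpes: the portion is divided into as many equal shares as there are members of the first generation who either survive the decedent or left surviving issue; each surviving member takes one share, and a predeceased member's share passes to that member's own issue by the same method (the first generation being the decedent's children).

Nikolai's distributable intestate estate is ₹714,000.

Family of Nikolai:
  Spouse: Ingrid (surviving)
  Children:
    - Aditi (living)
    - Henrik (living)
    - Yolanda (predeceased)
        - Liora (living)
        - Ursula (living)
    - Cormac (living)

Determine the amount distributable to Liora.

Liora receives ₹49,500.

Ingrid first takes ₹120,000, leaving a balance of ₹594,000. Ingrid then takes one-third of the balance (₹198,000), for a total of ₹318,000. The remaining ₹396,000 passes to the descendants.
The descendants' portion (₹396,000) is divided into 4 shares of ₹99,000: Aditi, Henrik, and Cormac each take ₹99,000; Yolanda's ₹99,000 share passes to Yolanda's issue.
Yolanda's share (₹99,000) is divided into 2 shares of ₹49,500: Liora and Ursula each take ₹49,500.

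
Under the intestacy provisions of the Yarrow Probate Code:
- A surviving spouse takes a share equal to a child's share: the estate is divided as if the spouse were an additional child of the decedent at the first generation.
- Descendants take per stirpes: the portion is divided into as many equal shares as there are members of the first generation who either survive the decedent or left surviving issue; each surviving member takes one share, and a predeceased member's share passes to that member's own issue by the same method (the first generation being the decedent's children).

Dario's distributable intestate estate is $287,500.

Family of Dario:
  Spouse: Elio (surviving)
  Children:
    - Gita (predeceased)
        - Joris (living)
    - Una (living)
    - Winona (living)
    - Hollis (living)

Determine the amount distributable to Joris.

Joris receives $57,500.

The spouse counts as an additional share at the children's level, so there are 5 primary shares of $57,500. Elio takes one such share ($57,500).
The children's combined portion ($230,000) is divided into 4 shares of $57,500: Una, Winona, and Hollis each take $57,500; Gita's $57,500 share passes to Gita's issue.
Gita's share ($57,500) passes entirely to Joris.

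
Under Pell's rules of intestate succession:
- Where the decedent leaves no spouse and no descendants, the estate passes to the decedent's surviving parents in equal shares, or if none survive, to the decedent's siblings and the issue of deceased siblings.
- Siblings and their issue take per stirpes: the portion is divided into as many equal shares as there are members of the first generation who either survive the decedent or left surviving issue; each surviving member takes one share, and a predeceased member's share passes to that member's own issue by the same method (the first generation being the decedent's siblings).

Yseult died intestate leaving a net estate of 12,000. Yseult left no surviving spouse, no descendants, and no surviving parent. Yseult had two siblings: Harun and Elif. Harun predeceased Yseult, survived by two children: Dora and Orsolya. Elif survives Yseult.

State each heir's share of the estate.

The entire 12,000 passes to the siblings and their issue.
That amount (12,000) is divided into 2 shares of 6,000: Elif takes 6,000; Harun's 6,000 share passes to Harun's issue.
Harun's share (6,000) is divided into 2 shares of 3,000: Dora and Orsolya each take 3,000.

Dora: 3,000; Orsolya: 3,000; Elif: 6,000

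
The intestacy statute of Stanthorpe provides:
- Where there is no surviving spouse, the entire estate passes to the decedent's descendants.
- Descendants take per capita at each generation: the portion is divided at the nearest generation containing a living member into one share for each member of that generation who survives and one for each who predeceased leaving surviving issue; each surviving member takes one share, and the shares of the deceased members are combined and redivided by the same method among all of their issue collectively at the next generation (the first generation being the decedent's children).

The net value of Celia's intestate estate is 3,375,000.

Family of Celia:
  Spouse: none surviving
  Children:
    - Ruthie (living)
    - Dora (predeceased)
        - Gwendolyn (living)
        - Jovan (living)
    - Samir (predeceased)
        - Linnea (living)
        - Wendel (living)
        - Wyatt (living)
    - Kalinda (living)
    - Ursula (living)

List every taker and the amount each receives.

The entire 3,375,000 passes to the descendants.
That amount (3,375,000) is divided at the children's generation into 5 shares of 675,000. Ruthie, Kalinda, and Ursula each take 675,000. The 2 shares of the deceased (Dora and Samir) are combined into a pool of 1,350,000.
That pool (1,350,000) is divided at the grandchildren's generation equally among Gwendolyn, Jovan, Linnea, Wendel, and Wyatt: 270,000 each.

Ruthie: 675,000; Gwendolyn: 270,000; Jovan: 270,000; Linnea: 270,000; Wendel: 270,000; Wyatt: 270,000; Kalinda: 675,000; Ursula: 675,000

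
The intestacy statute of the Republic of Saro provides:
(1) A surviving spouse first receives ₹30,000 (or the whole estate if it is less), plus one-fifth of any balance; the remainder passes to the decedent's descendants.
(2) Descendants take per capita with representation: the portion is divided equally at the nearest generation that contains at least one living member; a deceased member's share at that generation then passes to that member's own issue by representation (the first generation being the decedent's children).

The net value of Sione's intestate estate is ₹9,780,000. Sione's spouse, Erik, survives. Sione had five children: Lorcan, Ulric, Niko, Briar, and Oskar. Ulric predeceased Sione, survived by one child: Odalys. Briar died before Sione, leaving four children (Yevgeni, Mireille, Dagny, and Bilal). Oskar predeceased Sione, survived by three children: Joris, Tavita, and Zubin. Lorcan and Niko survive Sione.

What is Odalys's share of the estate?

Odalys receives ₹1,560,000.

Erik first takes ₹30,000, leaving a balance of ₹9,750,000. Erik then takes one-fifth of the balance (₹1,950,000), for a total of ₹1,980,000. The remaining ₹7,800,000 passes to the descendants.
The descendants' portion (₹7,800,000) is divided into 5 shares of ₹1,560,000: Lorcan and Niko each take ₹1,560,000; Ulric's ₹1,560,000 share passes to Ulric's issue; Briar's ₹1,560,000 share passes to Briar's issue; Oskar's ₹1,560,000 share passes to Oskar's issue.
Ulric's share (₹1,560,000) passes entirely to Odalys.
Briar's share (₹1,560,000) is divided into 4 shares of ₹390,000: Yevgeni, Mireille, Dagny, and Bilal each take ₹390,000.
Oskar's share (₹1,560,000) is divided into 3 shares of ₹520,000: Joris, Tavita, and Zubin each take ₹520,000.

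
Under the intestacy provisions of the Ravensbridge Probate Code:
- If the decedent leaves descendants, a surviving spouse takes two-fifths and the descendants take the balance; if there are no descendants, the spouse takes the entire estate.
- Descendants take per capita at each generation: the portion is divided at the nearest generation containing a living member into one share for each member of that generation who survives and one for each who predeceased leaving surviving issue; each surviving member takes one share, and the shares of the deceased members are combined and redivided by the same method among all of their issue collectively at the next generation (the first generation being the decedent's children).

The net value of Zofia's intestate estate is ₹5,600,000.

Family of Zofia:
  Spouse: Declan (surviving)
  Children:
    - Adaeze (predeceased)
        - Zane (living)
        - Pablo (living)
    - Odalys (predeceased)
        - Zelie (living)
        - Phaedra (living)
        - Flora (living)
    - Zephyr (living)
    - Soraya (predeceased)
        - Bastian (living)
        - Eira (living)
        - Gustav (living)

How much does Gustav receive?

Gustav receives ₹315,000.

Declan takes two-fifths of ₹5,600,000 = ₹2,240,000. The remaining ₹3,360,000 passes to the descendants.
The descendants' portion (₹3,360,000) is divided at the children's generation into 4 shares of ₹840,000. Zephyr takes ₹840,000. The 3 shares of the deceased (Adaeze, Odalys, and Soraya) are combined into a pool of ₹2,520,000.
That pool (₹2,520,000) is divided at the grandchildren's generation equally among Zane, Pablo, Zelie, Phaedra, Flora, Bastian, Eira, and Gustav: ₹315,000 each.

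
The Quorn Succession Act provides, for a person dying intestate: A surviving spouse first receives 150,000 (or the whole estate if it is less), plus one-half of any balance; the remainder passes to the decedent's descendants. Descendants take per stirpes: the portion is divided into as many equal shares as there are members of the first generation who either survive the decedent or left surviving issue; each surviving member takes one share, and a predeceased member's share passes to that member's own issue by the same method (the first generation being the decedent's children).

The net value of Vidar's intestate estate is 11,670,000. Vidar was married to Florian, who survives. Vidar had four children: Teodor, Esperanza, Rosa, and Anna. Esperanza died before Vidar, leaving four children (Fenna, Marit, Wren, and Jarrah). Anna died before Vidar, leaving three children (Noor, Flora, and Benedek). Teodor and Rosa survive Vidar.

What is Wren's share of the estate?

Wren receives 360,000.

Florian first takes 150,000, leaving a balance of 11,520,000. Florian then takes one-half of the balance (5,760,000), for a total of 5,910,000. The remaining 5,760,000 passes to the descendants.
The descendants' portion (5,760,000) is divided into 4 shares of 1,440,000: Teodor and Rosa each take 1,440,000; Esperanza's 1,440,000 share passes to Esperanza's issue; Anna's 1,440,000 share passes to Anna's issue.
Esperanza's share (1,440,000) is divided into 4 shares of 360,000: Fenna, Marit, Wren, and Jarrah each take 360,000.
Anna's share (1,440,000) is divided into 3 shares of 480,000: Noor, Flora, and Benedek each take 480,000.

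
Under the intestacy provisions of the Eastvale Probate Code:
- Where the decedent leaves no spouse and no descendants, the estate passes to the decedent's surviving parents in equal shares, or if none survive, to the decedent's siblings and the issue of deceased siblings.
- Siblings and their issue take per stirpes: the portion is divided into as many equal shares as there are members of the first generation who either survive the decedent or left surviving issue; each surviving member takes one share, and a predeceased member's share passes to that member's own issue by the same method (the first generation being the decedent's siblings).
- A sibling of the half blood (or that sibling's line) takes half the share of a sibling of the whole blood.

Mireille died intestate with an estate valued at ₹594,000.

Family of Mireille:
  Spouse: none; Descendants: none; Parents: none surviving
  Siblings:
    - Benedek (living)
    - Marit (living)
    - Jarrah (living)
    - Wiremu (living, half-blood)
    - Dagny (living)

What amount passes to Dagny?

Dagny receives ₹132,000.

The entire ₹594,000 passes to the siblings and their issue.
Counting each half-blood sibling's line as half a unit, there are 9/2 units in ₹594,000, so one unit is ₹132,000. Whole-blood lines (Benedek, Marit, Jarrah, and Dagny) take ₹132,000 each; half-blood lines (Wiremu) take ₹66,000 each.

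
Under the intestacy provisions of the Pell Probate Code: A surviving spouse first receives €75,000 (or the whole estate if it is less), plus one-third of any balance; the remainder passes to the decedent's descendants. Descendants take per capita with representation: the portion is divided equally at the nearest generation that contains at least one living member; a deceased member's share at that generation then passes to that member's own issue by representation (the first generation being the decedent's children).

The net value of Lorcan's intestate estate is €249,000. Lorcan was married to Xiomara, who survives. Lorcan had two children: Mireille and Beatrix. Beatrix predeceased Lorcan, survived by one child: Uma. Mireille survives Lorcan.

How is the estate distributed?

Xiomara: €133,000; Mireille: €58,000; Uma: €58,000

Xiomara first takes €75,000, leaving a balance of €174,000. Xiomara then takes one-third of the balance (€58,000), for a total of €133,000. The remaining €116,000 passes to the descendants.
The descendants' portion (€116,000) is divided into 2 shares of €58,000: Mireille takes €58,000; Beatrix's €58,000 share passes to Beatrix's issue.
Beatrix's share (€58,000) passes entirely to Uma.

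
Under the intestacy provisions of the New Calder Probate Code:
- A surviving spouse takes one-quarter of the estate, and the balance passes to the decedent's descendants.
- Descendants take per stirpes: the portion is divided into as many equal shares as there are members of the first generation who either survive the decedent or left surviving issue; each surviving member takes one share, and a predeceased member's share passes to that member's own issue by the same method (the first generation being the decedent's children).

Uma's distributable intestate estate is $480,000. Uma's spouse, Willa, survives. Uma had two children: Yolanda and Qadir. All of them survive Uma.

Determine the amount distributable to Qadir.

Qadir receives $180,000.

Willa takes one-quarter of $480,000 = $120,000. The remaining $360,000 passes to the descendants.
The descendants' portion ($360,000) is divided into 2 shares of $180,000: Yolanda and Qadir each take $180,000.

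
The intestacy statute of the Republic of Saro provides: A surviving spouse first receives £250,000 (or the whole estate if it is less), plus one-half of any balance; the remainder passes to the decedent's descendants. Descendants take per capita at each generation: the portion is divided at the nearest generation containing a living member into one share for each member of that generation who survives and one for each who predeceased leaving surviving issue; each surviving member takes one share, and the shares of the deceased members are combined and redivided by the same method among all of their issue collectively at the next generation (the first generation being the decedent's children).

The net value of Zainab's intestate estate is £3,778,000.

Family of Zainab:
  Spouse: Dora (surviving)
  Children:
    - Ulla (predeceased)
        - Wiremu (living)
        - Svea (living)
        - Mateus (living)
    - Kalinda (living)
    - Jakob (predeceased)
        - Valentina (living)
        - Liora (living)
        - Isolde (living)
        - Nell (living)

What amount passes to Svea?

Svea receives £168,000.

Dora first takes £250,000, leaving a balance of £3,528,000. Dora then takes one-half of the balance (£1,764,000), for a total of £2,014,000. The remaining £1,764,000 passes to the descendants.
The descendants' portion (£1,764,000) is divided at the children's generation into 3 shares of £588,000. Kalinda takes £588,000. The 2 shares of the deceased (Ulla and Jakob) are combined into a pool of £1,176,000.
That pool (£1,176,000) is divided at the grandchildren's generation equally among Wiremu, Svea, Mateus, Valentina, Liora, Isolde, and Nell: £168,000 each.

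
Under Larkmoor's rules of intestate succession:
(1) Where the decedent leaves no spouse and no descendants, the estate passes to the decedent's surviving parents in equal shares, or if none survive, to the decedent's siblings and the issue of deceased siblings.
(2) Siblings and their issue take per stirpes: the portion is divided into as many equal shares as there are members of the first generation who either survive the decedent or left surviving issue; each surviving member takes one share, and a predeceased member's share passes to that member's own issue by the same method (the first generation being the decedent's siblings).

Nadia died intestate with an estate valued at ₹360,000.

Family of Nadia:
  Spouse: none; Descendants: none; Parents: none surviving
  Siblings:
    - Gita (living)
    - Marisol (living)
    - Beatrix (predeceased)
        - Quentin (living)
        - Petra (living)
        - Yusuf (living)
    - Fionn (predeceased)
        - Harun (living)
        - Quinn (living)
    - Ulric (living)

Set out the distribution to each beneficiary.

Gita: ₹72,000; Marisol: ₹72,000; Quentin: ₹24,000; Petra: ₹24,000; Yusuf: ₹24,000; Harun: ₹36,000; Quinn: ₹36,000; Ulric: ₹72,000

The entire ₹360,000 passes to the siblings and their issue.
That amount (₹360,000) is divided into 5 shares of ₹72,000: Gita, Marisol, and Ulric each take ₹72,000; Beatrix's ₹72,000 share passes to Beatrix's issue; Fionn's ₹72,000 share passes to Fionn's issue.
Beatrix's share (₹72,000) is divided into 3 shares of ₹24,000: Quentin, Petra, and Yusuf each take ₹24,000.
Fionn's share (₹72,000) is divided into 2 shares of ₹36,000: Harun and Quinn each take ₹36,000.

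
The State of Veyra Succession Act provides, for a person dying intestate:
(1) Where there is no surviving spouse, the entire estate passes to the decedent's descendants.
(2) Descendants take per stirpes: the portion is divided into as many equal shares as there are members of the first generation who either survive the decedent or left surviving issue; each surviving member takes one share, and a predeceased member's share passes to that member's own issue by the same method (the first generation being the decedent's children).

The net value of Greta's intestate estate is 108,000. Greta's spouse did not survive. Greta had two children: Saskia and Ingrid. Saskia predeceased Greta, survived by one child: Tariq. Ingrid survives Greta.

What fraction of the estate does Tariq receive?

The entire 108,000 passes to the descendants.
That amount (108,000) is divided into 2 shares of 54,000: Ingrid takes 54,000; Saskia's 54,000 share passes to Saskia's issue.
Saskia's share (54,000) passes entirely to Tariq.

Tariq receives 1/2 of the estate.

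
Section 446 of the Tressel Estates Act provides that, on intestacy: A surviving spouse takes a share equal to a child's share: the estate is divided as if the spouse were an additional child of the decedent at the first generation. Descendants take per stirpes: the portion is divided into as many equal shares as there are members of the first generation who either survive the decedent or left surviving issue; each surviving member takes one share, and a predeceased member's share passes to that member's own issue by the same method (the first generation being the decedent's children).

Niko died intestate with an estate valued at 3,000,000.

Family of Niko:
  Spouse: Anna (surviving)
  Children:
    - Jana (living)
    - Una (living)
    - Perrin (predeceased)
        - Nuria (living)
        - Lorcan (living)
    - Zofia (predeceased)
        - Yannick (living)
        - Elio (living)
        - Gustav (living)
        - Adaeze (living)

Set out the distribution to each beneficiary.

Anna: 600,000; Jana: 600,000; Una: 600,000; Nuria: 300,000; Lorcan: 300,000; Yannick: 150,000; Elio: 150,000; Gustav: 150,000; Adaeze: 150,000

The spouse counts as an additional share at the children's level, so there are 5 primary shares of 600,000. Anna takes one such share (600,000).
The children's combined portion (2,400,000) is divided into 4 shares of 600,000: Jana and Una each take 600,000; Perrin's 600,000 share passes to Perrin's issue; Zofia's 600,000 share passes to Zofia's issue.
Perrin's share (600,000) is divided into 2 shares of 300,000: Nuria and Lorcan each take 300,000.
Zofia's share (600,000) is divided into 4 shares of 150,000: Yannick, Elio, Gustav, and Adaeze each take 150,000.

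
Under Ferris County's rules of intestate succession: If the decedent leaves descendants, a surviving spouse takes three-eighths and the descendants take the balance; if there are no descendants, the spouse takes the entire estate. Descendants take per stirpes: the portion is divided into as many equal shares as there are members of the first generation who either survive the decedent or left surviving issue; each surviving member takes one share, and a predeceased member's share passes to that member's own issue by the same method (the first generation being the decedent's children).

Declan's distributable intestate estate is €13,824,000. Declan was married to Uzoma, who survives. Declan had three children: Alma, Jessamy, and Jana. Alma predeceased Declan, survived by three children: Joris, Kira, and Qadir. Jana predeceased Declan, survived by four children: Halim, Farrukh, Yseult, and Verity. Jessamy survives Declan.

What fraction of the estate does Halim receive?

Halim receives 5/96 of the estate.

Uzoma takes three-eighths of €13,824,000 = €5,184,000. The remaining €8,640,000 passes to the descendants.
The descendants' portion (€8,640,000) is divided into 3 shares of €2,880,000: Jessamy takes €2,880,000; Alma's €2,880,000 share passes to Alma's issue; Jana's €2,880,000 share passes to Jana's issue.
Alma's share (€2,880,000) is divided into 3 shares of €960,000: Joris, Kira, and Qadir each take €960,000.
Jana's share (€2,880,000) is divided into 4 shares of €720,000: Halim, Farrukh, Yseult, and Verity each take €720,000.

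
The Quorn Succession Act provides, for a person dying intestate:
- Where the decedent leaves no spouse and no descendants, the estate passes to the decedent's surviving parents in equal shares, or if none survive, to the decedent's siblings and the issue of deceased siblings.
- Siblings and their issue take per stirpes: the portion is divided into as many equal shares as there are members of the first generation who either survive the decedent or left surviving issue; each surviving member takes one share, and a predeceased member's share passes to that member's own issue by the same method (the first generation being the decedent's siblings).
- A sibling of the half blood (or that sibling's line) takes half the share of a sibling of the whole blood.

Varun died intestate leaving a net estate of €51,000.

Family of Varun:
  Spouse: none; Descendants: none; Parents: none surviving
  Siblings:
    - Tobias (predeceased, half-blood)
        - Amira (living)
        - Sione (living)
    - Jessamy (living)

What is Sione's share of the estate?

The entire €51,000 passes to the siblings and their issue.
Counting each half-blood sibling's line as half a unit, there are 3/2 units in €51,000, so one unit is €34,000. Whole-blood lines (Jessamy) take €34,000 each; half-blood lines (Tobias) take €17,000 each.
Tobias's share (€17,000) is divided into 2 shares of €8,500: Amira and Sione each take €8,500.

Sione receives €8,500.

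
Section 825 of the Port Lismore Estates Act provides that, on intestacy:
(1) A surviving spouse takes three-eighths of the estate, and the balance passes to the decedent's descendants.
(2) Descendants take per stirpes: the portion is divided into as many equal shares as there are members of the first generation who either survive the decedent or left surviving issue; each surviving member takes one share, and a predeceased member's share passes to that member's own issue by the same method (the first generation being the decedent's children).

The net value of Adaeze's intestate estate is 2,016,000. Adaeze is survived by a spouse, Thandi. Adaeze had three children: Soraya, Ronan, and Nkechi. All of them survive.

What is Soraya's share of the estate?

Thandi takes three-eighths of 2,016,000 = 756,000. The remaining 1,260,000 passes to the descendants.
The descendants' portion (1,260,000) is divided into 3 shares of 420,000: Soraya, Ronan, and Nkechi each take 420,000.

Soraya receives 420,000.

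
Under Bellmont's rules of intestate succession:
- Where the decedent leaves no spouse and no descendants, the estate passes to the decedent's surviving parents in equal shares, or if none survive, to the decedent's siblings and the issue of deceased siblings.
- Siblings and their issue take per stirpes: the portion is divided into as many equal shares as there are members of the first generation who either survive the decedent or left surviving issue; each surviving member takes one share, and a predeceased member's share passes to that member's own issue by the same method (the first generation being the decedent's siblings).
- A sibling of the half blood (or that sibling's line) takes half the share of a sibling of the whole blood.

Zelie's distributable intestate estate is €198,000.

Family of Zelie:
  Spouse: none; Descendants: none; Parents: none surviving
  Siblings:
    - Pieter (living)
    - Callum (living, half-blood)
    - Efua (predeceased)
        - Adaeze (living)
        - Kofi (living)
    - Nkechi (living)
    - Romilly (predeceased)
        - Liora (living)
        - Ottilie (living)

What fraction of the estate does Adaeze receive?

The entire €198,000 passes to the siblings and their issue.
Counting each half-blood sibling's line as half a unit, there are 9/2 units in €198,000, so one unit is €44,000. Whole-blood lines (Pieter, Efua, Nkechi, and Romilly) take €44,000 each; half-blood lines (Callum) take €22,000 each.
Efua's share (€44,000) is divided into 2 shares of €22,000: Adaeze and Kofi each take €22,000.
Romilly's share (€44,000) is divided into 2 shares of €22,000: Liora and Ottilie each take €22,000.

Adaeze receives 1/9 of the estate.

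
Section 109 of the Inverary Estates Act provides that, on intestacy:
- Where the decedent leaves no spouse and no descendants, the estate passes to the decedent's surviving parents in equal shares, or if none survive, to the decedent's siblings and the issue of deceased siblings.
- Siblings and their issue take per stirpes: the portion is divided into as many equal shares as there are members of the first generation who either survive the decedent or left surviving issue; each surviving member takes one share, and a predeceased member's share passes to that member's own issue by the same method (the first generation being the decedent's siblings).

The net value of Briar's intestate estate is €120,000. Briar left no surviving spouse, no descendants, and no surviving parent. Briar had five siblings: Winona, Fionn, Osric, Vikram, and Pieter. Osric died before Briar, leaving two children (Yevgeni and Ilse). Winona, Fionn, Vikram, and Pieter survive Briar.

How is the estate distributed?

Winona: €24,000; Fionn: €24,000; Yevgeni: €12,000; Ilse: €12,000; Vikram: €24,000; Pieter: €24,000

The entire €120,000 passes to the siblings and their issue.
That amount (€120,000) is divided into 5 shares of €24,000: Winona, Fionn, Vikram, and Pieter each take €24,000; Osric's €24,000 share passes to Osric's issue.
Osric's share (€24,000) is divided into 2 shares of €12,000: Yevgeni and Ilse each take €12,000.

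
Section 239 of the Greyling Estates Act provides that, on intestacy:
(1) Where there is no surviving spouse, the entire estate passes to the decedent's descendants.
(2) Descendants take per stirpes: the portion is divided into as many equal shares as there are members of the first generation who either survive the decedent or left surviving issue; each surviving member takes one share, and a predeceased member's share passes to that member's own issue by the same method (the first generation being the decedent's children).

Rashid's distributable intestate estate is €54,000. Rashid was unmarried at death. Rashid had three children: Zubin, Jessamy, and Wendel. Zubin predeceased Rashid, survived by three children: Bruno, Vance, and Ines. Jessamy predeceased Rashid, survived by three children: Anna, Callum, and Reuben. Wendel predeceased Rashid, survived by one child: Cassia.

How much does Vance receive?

Vance receives €6,000.

The entire €54,000 passes to the descendants.
That amount (€54,000) is divided into 3 shares of €18,000: Zubin's €18,000 share passes to Zubin's issue; Jessamy's €18,000 share passes to Jessamy's issue; Wendel's €18,000 share passes to Wendel's issue.
Zubin's share (€18,000) is divided into 3 shares of €6,000: Bruno, Vance, and Ines each take €6,000.
Jessamy's share (€18,000) is divided into 3 shares of €6,000: Anna, Callum, and Reuben each take €6,000.
Wendel's share (€18,000) passes entirely to Cassia.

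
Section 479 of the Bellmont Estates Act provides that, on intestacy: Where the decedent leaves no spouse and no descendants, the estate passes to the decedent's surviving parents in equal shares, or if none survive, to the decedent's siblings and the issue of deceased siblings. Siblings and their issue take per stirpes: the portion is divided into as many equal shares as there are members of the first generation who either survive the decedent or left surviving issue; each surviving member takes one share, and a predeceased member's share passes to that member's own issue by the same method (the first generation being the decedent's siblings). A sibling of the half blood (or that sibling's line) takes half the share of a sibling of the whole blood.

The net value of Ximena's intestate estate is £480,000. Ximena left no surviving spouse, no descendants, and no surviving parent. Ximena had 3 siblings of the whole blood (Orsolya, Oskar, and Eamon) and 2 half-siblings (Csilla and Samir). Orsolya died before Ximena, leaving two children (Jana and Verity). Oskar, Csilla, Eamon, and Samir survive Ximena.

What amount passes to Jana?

The entire £480,000 passes to the siblings and their issue.
Counting each half-blood sibling's line as half a unit, there are 4 units in £480,000, so one unit is £120,000. Whole-blood lines (Orsolya, Oskar, and Eamon) take £120,000 each; half-blood lines (Csilla and Samir) take £60,000 each.
Orsolya's share (£120,000) is divided into 2 shares of £60,000: Jana and Verity each take £60,000.

Jana receives £60,000.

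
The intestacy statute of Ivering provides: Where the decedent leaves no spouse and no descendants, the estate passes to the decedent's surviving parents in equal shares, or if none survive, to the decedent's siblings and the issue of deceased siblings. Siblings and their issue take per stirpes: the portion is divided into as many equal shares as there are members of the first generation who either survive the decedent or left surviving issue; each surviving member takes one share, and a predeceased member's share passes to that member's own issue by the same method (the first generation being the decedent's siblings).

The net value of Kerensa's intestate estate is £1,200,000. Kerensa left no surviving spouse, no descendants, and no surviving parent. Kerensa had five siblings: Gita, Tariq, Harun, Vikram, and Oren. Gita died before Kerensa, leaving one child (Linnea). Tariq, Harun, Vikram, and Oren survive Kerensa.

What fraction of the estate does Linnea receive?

Linnea receives 1/5 of the estate.

The entire £1,200,000 passes to the siblings and their issue.
That amount (£1,200,000) is divided into 5 shares of £240,000: Tariq, Harun, Vikram, and Oren each take £240,000; Gita's £240,000 share passes to Gita's issue.
Gita's share (£240,000) passes entirely to Linnea.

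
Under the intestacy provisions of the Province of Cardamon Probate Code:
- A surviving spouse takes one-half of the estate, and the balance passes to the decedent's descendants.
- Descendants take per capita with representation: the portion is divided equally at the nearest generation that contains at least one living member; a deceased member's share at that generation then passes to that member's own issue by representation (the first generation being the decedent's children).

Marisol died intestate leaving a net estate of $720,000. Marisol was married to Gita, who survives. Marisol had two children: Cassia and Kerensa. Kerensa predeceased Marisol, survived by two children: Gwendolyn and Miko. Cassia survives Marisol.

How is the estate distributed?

Gita: $360,000; Cassia: $180,000; Gwendolyn: $90,000; Miko: $90,000

Gita takes one-half of $720,000 = $360,000. The remaining $360,000 passes to the descendants.
The descendants' portion ($360,000) is divided into 2 shares of $180,000: Cassia takes $180,000; Kerensa's $180,000 share passes to Kerensa's issue.
Kerensa's share ($180,000) is divided into 2 shares of $90,000: Gwendolyn and Miko each take $90,000.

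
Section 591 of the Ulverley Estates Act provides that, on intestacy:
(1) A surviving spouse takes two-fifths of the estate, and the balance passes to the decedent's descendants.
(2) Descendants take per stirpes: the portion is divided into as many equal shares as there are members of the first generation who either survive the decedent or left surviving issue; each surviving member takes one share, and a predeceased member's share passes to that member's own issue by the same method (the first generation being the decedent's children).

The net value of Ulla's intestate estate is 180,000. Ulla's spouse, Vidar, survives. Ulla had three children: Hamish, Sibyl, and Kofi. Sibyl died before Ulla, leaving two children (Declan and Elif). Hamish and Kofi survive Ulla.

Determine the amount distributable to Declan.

Declan receives 18,000.

Vidar takes two-fifths of 180,000 = 72,000. The remaining 108,000 passes to the descendants.
The descendants' portion (108,000) is divided into 3 shares of 36,000: Hamish and Kofi each take 36,000; Sibyl's 36,000 share passes to Sibyl's issue.
Sibyl's share (36,000) is divided into 2 shares of 18,000: Declan and Elif each take 18,000.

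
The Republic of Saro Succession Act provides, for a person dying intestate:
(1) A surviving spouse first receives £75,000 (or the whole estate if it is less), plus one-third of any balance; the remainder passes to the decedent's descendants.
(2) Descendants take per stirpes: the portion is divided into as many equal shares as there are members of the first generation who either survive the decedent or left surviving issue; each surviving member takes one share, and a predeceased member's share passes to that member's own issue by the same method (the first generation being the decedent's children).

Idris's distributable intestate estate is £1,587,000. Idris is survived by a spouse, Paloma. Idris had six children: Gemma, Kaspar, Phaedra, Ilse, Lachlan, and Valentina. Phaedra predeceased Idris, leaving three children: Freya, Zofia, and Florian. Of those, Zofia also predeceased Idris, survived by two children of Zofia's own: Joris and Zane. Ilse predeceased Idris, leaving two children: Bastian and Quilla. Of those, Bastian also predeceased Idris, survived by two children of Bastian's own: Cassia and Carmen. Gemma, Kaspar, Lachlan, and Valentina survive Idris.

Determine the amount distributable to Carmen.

Carmen receives £42,000.

Paloma first takes £75,000, leaving a balance of £1,512,000. Paloma then takes one-third of the balance (£504,000), for a total of £579,000. The remaining £1,008,000 passes to the descendants.
The descendants' portion (£1,008,000) is divided into 6 shares of £168,000: Gemma, Kaspar, Lachlan, and Valentina each take £168,000; Phaedra's £168,000 share passes to Phaedra's issue; Ilse's £168,000 share passes to Ilse's issue.
Phaedra's share (£168,000) is divided into 3 shares of £56,000: Freya and Florian each take £56,000; Zofia's £56,000 share passes to Zofia's issue.
Zofia's share (£56,000) is divided into 2 shares of £28,000: Joris and Zane each take £28,000.
Ilse's share (£168,000) is divided into 2 shares of £84,000: Quilla takes £84,000; Bastian's £84,000 share passes to Bastian's issue.
Bastian's share (£84,000) is divided into 2 shares of £42,000: Cassia and Carmen each take £42,000.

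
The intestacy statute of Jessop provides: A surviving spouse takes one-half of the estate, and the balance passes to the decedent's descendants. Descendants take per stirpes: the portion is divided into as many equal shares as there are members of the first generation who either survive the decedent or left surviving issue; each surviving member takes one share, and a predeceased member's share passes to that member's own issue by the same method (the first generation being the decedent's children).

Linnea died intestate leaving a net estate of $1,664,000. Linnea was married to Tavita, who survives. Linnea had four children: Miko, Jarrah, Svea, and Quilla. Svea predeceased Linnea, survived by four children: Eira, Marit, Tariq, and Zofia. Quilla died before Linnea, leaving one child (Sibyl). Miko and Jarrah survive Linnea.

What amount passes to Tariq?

Tariq receives $52,000.

Tavita takes one-half of $1,664,000 = $832,000. The remaining $832,000 passes to the descendants.
The descendants' portion ($832,000) is divided into 4 shares of $208,000: Miko and Jarrah each take $208,000; Svea's $208,000 share passes to Svea's issue; Quilla's $208,000 share passes to Quilla's issue.
Svea's share ($208,000) is divided into 4 shares of $52,000: Eira, Marit, Tariq, and Zofia each take $52,000.
Quilla's share ($208,000) passes entirely to Sibyl.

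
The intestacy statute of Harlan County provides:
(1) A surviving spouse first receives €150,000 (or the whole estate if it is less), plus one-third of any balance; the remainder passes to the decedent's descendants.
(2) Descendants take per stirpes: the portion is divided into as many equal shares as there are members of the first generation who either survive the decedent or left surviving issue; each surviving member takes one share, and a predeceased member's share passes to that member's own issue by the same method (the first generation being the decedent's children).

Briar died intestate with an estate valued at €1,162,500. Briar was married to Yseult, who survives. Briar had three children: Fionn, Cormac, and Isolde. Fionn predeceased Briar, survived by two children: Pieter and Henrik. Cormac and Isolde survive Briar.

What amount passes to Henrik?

Yseult first takes €150,000, leaving a balance of €1,012,500. Yseult then takes one-third of the balance (€337,500), for a total of €487,500. The remaining €675,000 passes to the descendants.
The descendants' portion (€675,000) is divided into 3 shares of €225,000: Cormac and Isolde each take €225,000; Fionn's €225,000 share passes to Fionn's issue.
Fionn's share (€225,000) is divided into 2 shares of €112,500: Pieter and Henrik each take €112,500.

Henrik receives €112,500.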